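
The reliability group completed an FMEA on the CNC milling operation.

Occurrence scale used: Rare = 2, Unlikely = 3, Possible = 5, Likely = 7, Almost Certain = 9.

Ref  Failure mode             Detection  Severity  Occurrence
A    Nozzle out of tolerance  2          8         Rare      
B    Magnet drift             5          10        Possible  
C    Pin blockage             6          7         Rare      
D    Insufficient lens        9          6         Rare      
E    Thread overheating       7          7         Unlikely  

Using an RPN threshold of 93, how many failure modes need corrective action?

3

RPN = Severity × Occurrence × Detection:
  A: 8 × 2 × 2 = 32
  B: 10 × 5 × 5 = 250
  C: 7 × 2 × 6 = 84
  D: 6 × 2 × 9 = 108
  E: 7 × 3 × 7 = 147
Modes with RPN ≥ 93: B (250), D (108), E (147) → 3.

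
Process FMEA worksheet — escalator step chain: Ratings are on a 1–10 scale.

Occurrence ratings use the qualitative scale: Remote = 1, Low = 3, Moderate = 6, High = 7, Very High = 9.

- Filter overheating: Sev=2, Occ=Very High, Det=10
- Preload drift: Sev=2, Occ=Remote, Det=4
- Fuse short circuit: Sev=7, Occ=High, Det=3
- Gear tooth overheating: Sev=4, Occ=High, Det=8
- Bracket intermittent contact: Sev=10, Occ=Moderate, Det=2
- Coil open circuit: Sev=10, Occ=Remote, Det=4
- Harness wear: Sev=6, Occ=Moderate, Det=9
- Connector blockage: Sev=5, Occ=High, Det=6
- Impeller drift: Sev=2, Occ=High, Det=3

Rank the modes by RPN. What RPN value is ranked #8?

RPN = Severity × Occurrence × Detection:
  Filter overheating: 2 × 9 × 10 = 180
  Preload drift: 2 × 1 × 4 = 8
  Fuse short circuit: 7 × 7 × 3 = 147
  Gear tooth overheating: 4 × 7 × 8 = 224
  Bracket intermittent contact: 10 × 6 × 2 = 120
  Coil open circuit: 10 × 1 × 4 = 40
  Harness wear: 6 × 6 × 9 = 324
  Connector blockage: 5 × 7 × 6 = 210
  Impeller drift: 2 × 7 × 3 = 42
Sorted descending: 324, 224, 210, 180, 147, 120, 42, 40, 8.
The eighth-highest RPN is 40 (Coil open circuit).

40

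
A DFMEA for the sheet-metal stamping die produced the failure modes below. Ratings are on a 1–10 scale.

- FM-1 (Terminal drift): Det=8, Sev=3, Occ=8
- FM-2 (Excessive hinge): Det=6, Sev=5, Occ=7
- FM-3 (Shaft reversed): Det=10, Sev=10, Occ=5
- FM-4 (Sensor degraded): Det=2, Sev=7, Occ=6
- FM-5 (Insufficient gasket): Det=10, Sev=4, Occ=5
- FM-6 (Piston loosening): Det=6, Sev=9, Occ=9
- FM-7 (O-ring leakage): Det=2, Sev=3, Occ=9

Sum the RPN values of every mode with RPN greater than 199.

RPN = Severity × Occurrence × Detection:
  FM-1: 3 × 8 × 8 = 192
  FM-2: 5 × 7 × 6 = 210
  FM-3: 10 × 5 × 10 = 500
  FM-4: 7 × 6 × 2 = 84
  FM-5: 4 × 5 × 10 = 200
  FM-6: 9 × 9 × 6 = 486
  FM-7: 3 × 9 × 2 = 54
RPN > 199: FM-2 (210), FM-3 (500), FM-5 (200), FM-6 (486).
Sum: 210 + 500 + 200 + 486 = 1396.

1396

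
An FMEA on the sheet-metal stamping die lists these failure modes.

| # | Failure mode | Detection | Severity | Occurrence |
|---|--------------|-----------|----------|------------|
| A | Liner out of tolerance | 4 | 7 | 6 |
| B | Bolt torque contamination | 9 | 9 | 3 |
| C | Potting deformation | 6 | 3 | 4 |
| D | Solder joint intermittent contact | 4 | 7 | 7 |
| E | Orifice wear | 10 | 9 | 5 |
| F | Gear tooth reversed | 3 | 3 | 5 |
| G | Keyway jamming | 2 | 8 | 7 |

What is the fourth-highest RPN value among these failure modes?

RPN = Severity × Occurrence × Detection:
  A: 7 × 6 × 4 = 168
  B: 9 × 3 × 9 = 243
  C: 3 × 4 × 6 = 72
  D: 7 × 7 × 4 = 196
  E: 9 × 5 × 10 = 450
  F: 3 × 5 × 3 = 45
  G: 8 × 7 × 2 = 112
Sorted descending: 450, 243, 196, 168, 112, 72, 45.
The fourth-highest RPN is 168 (A).

168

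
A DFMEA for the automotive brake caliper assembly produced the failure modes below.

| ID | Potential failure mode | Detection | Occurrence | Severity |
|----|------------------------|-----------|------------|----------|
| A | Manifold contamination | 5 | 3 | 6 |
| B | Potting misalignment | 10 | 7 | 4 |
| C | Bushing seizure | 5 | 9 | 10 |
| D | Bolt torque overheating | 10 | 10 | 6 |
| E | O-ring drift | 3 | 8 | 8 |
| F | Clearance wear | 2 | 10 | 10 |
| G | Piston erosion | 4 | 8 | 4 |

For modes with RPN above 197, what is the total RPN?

1530

RPN = Severity × Occurrence × Detection:
  A: 6 × 3 × 5 = 90
  B: 4 × 7 × 10 = 280
  C: 10 × 9 × 5 = 450
  D: 6 × 10 × 10 = 600
  E: 8 × 8 × 3 = 192
  F: 10 × 10 × 2 = 200
  G: 4 × 8 × 4 = 128
RPN > 197: B (280), C (450), D (600), F (200).
Sum: 280 + 450 + 600 + 200 = 1530.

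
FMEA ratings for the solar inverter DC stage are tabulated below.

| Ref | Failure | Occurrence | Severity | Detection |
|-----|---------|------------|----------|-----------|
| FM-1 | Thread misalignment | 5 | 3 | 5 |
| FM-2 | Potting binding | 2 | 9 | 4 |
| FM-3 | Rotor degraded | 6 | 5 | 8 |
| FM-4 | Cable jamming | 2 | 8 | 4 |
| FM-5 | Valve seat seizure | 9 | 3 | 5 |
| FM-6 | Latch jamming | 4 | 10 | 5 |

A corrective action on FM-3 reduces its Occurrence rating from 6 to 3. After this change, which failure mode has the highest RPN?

RPN = Severity × Occurrence × Detection:
  FM-1: 3 × 5 × 5 = 75
  FM-2: 9 × 2 × 4 = 72
  FM-3: 5 × 6 × 8 = 240
  FM-4: 8 × 2 × 4 = 64
  FM-5: 3 × 9 × 5 = 135
  FM-6: 10 × 4 × 5 = 200
After action: FM-3 → 5 × 3 × 8 = 120.
Revised RPNs: FM-6=200, FM-5=135, FM-3=120, FM-1=75, FM-2=72, FM-4=64.
Highest is now FM-6 (200).

FM-6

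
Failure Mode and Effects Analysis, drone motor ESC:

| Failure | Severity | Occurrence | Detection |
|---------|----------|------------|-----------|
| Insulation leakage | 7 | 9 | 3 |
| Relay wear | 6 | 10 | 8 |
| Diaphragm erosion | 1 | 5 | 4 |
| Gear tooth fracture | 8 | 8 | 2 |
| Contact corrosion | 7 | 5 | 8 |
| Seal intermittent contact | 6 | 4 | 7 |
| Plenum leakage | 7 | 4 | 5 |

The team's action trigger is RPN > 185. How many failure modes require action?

3

RPN = Severity × Occurrence × Detection:
  Insulation leakage: 7 × 9 × 3 = 189
  Relay wear: 6 × 10 × 8 = 480
  Diaphragm erosion: 1 × 5 × 4 = 20
  Gear tooth fracture: 8 × 8 × 2 = 128
  Contact corrosion: 7 × 5 × 8 = 280
  Seal intermittent contact: 6 × 4 × 7 = 168
  Plenum leakage: 7 × 4 × 5 = 140
Modes with RPN > 185: Insulation leakage (189), Relay wear (480), Contact corrosion (280) → 3.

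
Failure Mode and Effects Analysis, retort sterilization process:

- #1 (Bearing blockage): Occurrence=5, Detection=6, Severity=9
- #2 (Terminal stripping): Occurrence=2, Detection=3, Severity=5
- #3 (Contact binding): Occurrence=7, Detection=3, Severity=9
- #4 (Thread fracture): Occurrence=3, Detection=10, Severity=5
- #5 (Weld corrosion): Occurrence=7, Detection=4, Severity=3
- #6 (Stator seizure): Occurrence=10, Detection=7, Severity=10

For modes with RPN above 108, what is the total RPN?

1309

RPN = Severity × Occurrence × Detection:
  #1: 9 × 5 × 6 = 270
  #2: 5 × 2 × 3 = 30
  #3: 9 × 7 × 3 = 189
  #4: 5 × 3 × 10 = 150
  #5: 3 × 7 × 4 = 84
  #6: 10 × 10 × 7 = 700
RPN > 108: #1 (270), #3 (189), #4 (150), #6 (700).
Sum: 270 + 189 + 150 + 700 = 1309.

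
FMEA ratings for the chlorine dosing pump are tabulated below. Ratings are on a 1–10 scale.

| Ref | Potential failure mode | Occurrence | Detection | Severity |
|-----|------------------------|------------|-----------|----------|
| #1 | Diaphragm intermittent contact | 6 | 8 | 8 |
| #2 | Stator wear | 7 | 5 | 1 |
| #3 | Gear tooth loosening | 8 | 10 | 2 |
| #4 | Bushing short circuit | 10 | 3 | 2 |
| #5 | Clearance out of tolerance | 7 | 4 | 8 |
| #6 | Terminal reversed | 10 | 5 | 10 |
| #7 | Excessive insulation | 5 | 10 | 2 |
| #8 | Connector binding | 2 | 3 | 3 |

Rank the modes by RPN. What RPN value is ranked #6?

60

RPN = Severity × Occurrence × Detection:
  #1: 8 × 6 × 8 = 384
  #2: 1 × 7 × 5 = 35
  #3: 2 × 8 × 10 = 160
  #4: 2 × 10 × 3 = 60
  #5: 8 × 7 × 4 = 224
  #6: 10 × 10 × 5 = 500
  #7: 2 × 5 × 10 = 100
  #8: 3 × 2 × 3 = 18
Sorted descending: 500, 384, 224, 160, 100, 60, 35, 18.
The sixth-highest RPN is 60 (#4).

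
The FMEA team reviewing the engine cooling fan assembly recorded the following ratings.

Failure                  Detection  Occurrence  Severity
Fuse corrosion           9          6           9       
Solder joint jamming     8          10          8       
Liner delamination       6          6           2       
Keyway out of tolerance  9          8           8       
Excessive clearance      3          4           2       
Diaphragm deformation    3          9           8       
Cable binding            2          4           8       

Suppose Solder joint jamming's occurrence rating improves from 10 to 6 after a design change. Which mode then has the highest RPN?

Keyway out of tolerance

RPN = Severity × Occurrence × Detection:
  Fuse corrosion: 9 × 6 × 9 = 486
  Solder joint jamming: 8 × 10 × 8 = 640
  Liner delamination: 2 × 6 × 6 = 72
  Keyway out of tolerance: 8 × 8 × 9 = 576
  Excessive clearance: 2 × 4 × 3 = 24
  Diaphragm deformation: 8 × 9 × 3 = 216
  Cable binding: 8 × 4 × 2 = 64
After action: Solder joint jamming → 8 × 6 × 8 = 384.
Revised RPNs: Keyway out of tolerance=576, Fuse corrosion=486, Solder joint jamming=384, Diaphragm deformation=216, Liner delamination=72, Cable binding=64, Excessive clearance=24.
Highest is now Keyway out of tolerance (576).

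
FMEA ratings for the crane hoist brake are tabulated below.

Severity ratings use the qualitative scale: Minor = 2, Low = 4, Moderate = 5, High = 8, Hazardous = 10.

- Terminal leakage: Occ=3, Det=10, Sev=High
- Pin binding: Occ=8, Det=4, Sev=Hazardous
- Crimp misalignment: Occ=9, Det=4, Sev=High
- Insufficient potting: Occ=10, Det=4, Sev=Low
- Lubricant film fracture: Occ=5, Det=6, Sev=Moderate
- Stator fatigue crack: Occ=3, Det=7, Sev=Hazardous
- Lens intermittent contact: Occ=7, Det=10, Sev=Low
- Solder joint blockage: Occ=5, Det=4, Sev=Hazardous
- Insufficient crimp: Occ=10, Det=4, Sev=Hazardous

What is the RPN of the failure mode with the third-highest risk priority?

288

RPN = Severity × Occurrence × Detection:
  Terminal leakage: 8 × 3 × 10 = 240
  Pin binding: 10 × 8 × 4 = 320
  Crimp misalignment: 8 × 9 × 4 = 288
  Insufficient potting: 4 × 10 × 4 = 160
  Lubricant film fracture: 5 × 5 × 6 = 150
  Stator fatigue crack: 10 × 3 × 7 = 210
  Lens intermittent contact: 4 × 7 × 10 = 280
  Solder joint blockage: 10 × 5 × 4 = 200
  Insufficient crimp: 10 × 10 × 4 = 400
Sorted descending: 400, 320, 288, 280, 240, 210, 200, 160, 150.
The third-highest RPN is 288 (Crimp misalignment).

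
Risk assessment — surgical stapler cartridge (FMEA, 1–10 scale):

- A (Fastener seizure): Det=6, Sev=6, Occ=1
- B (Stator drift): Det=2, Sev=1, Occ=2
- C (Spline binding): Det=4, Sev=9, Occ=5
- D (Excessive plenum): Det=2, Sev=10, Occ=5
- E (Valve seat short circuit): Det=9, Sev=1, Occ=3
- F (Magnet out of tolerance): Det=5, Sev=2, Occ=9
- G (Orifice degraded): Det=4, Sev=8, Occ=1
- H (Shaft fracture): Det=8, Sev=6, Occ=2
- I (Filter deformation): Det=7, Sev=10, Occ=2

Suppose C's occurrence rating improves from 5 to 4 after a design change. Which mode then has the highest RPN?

C

RPN = Severity × Occurrence × Detection:
  A: 6 × 1 × 6 = 36
  B: 1 × 2 × 2 = 4
  C: 9 × 5 × 4 = 180
  D: 10 × 5 × 2 = 100
  E: 1 × 3 × 9 = 27
  F: 2 × 9 × 5 = 90
  G: 8 × 1 × 4 = 32
  H: 6 × 2 × 8 = 96
  I: 10 × 2 × 7 = 140
After action: C → 9 × 4 × 4 = 144.
Revised RPNs: C=144, I=140, D=100, H=96, F=90, A=36, G=32, E=27, B=4.
Highest is now C (144).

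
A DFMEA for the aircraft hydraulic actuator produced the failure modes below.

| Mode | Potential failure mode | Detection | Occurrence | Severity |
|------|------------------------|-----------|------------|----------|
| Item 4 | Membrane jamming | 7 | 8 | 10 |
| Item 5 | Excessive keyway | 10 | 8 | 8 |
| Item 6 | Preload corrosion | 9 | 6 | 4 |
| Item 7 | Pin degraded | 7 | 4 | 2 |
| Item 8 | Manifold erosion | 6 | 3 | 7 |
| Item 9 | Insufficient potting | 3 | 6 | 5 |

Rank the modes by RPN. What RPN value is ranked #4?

RPN = Severity × Occurrence × Detection:
  Item 4: 10 × 8 × 7 = 560
  Item 5: 8 × 8 × 10 = 640
  Item 6: 4 × 6 × 9 = 216
  Item 7: 2 × 4 × 7 = 56
  Item 8: 7 × 3 × 6 = 126
  Item 9: 5 × 6 × 3 = 90
Sorted descending: 640, 560, 216, 126, 90, 56.
The fourth-highest RPN is 126 (Item 8).

126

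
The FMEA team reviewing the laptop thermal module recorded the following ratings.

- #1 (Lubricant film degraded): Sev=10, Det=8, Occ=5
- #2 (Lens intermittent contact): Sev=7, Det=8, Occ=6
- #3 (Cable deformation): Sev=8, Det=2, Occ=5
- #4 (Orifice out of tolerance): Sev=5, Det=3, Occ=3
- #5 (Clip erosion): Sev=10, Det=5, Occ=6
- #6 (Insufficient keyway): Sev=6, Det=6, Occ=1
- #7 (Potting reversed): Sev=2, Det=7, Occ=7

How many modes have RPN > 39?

RPN = Severity × Occurrence × Detection:
  #1: 10 × 5 × 8 = 400
  #2: 7 × 6 × 8 = 336
  #3: 8 × 5 × 2 = 80
  #4: 5 × 3 × 3 = 45
  #5: 10 × 6 × 5 = 300
  #6: 6 × 1 × 6 = 36
  #7: 2 × 7 × 7 = 98
Modes with RPN > 39: #1 (400), #2 (336), #3 (80), #4 (45), #5 (300), #7 (98) → 6.

6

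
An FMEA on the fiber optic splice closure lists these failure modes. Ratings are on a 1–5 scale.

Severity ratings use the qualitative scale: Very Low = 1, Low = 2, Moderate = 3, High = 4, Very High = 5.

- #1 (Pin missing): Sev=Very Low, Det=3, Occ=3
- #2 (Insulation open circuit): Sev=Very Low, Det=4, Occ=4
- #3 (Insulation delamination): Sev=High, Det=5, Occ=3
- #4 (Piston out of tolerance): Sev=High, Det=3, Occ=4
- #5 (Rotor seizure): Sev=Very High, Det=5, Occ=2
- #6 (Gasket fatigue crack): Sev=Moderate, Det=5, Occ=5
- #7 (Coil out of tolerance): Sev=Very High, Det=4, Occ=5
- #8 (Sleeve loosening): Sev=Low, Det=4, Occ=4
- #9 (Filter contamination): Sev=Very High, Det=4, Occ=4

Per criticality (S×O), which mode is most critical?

Criticality = Severity × Occurrence:
  #1: 1 × 3 = 3
  #2: 1 × 4 = 4
  #3: 4 × 3 = 12
  #4: 4 × 4 = 16
  #5: 5 × 2 = 10
  #6: 3 × 5 = 15
  #7: 5 × 5 = 25
  #8: 2 × 4 = 8
  #9: 5 × 4 = 20
Highest criticality is 25 → #7.

#7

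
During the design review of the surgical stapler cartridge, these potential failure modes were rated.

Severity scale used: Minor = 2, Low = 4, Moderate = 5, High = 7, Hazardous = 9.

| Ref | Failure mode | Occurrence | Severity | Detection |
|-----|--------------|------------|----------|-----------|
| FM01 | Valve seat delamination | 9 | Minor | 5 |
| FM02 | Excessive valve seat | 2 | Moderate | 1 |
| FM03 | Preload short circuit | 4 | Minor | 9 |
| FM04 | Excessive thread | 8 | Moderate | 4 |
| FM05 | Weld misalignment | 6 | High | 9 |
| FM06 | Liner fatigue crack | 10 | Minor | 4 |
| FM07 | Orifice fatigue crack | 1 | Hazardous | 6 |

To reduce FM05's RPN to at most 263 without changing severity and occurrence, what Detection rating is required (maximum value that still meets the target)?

FM05: S=7, O=6, D=9 → current RPN = 378.
Fixed product = 42. Need 42 × D ≤ 263, so D ≤ 263/42 = 6.26.
Maximum integer Detection rating = 6 (gives RPN 252; D=7 would give 294 > 263).

6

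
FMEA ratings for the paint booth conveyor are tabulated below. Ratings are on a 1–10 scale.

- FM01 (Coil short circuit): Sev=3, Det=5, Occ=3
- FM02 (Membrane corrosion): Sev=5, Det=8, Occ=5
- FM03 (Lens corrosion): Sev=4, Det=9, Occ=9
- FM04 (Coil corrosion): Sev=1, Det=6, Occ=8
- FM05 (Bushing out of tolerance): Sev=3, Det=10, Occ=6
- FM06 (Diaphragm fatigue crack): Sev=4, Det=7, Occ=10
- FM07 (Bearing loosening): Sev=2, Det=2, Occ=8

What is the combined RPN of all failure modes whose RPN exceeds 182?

RPN = Severity × Occurrence × Detection:
  FM01: 3 × 3 × 5 = 45
  FM02: 5 × 5 × 8 = 200
  FM03: 4 × 9 × 9 = 324
  FM04: 1 × 8 × 6 = 48
  FM05: 3 × 6 × 10 = 180
  FM06: 4 × 10 × 7 = 280
  FM07: 2 × 8 × 2 = 32
RPN > 182: FM02 (200), FM03 (324), FM06 (280).
Sum: 200 + 324 + 280 = 804.

804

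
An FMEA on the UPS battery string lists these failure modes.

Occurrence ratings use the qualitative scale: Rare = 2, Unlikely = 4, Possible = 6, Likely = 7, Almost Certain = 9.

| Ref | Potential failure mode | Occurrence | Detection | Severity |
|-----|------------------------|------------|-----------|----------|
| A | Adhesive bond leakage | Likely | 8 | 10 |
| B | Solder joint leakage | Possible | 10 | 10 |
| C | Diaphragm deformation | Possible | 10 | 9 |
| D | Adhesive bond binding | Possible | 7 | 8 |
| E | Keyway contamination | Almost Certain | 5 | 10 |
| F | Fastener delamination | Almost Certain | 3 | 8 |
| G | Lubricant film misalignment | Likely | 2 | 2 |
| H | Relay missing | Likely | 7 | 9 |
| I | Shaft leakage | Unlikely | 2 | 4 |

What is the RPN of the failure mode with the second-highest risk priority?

RPN = Severity × Occurrence × Detection:
  A: 10 × 7 × 8 = 560
  B: 10 × 6 × 10 = 600
  C: 9 × 6 × 10 = 540
  D: 8 × 6 × 7 = 336
  E: 10 × 9 × 5 = 450
  F: 8 × 9 × 3 = 216
  G: 2 × 7 × 2 = 28
  H: 9 × 7 × 7 = 441
  I: 4 × 4 × 2 = 32
Sorted descending: 600, 560, 540, 450, 441, 336, 216, 32, 28.
The second-highest RPN is 560 (A).

560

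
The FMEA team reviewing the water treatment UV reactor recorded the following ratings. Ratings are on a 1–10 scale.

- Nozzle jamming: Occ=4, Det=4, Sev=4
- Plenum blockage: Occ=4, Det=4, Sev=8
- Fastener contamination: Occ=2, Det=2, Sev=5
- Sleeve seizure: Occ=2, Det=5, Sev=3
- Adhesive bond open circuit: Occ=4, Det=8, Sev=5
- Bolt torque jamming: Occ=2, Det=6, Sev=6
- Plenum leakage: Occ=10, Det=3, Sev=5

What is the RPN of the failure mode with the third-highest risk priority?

128

RPN = Severity × Occurrence × Detection:
  Nozzle jamming: 4 × 4 × 4 = 64
  Plenum blockage: 8 × 4 × 4 = 128
  Fastener contamination: 5 × 2 × 2 = 20
  Sleeve seizure: 3 × 2 × 5 = 30
  Adhesive bond open circuit: 5 × 4 × 8 = 160
  Bolt torque jamming: 6 × 2 × 6 = 72
  Plenum leakage: 5 × 10 × 3 = 150
Sorted descending: 160, 150, 128, 72, 64, 30, 20.
The third-highest RPN is 128 (Plenum blockage).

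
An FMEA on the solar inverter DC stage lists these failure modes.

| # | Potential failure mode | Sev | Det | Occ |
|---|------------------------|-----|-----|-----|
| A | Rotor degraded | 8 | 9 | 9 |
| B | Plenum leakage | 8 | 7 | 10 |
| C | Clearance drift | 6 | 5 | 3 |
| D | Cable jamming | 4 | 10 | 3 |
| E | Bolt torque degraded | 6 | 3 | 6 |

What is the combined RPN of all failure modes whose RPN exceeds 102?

1436

RPN = Severity × Occurrence × Detection:
  A: 8 × 9 × 9 = 648
  B: 8 × 10 × 7 = 560
  C: 6 × 3 × 5 = 90
  D: 4 × 3 × 10 = 120
  E: 6 × 6 × 3 = 108
RPN > 102: A (648), B (560), D (120), E (108).
Sum: 648 + 560 + 120 + 108 = 1436.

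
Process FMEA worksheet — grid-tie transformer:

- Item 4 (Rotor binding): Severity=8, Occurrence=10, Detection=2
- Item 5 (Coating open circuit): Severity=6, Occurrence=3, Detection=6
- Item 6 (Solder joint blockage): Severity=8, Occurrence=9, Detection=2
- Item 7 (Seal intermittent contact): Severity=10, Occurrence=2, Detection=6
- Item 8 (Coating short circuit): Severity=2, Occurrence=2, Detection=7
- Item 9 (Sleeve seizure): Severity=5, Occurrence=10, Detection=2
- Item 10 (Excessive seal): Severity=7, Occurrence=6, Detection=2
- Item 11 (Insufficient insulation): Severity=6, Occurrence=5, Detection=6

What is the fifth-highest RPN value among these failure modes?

108

RPN = Severity × Occurrence × Detection:
  Item 4: 8 × 10 × 2 = 160
  Item 5: 6 × 3 × 6 = 108
  Item 6: 8 × 9 × 2 = 144
  Item 7: 10 × 2 × 6 = 120
  Item 8: 2 × 2 × 7 = 28
  Item 9: 5 × 10 × 2 = 100
  Item 10: 7 × 6 × 2 = 84
  Item 11: 6 × 5 × 6 = 180
Sorted descending: 180, 160, 144, 120, 108, 100, 84, 28.
The fifth-highest RPN is 108 (Item 5).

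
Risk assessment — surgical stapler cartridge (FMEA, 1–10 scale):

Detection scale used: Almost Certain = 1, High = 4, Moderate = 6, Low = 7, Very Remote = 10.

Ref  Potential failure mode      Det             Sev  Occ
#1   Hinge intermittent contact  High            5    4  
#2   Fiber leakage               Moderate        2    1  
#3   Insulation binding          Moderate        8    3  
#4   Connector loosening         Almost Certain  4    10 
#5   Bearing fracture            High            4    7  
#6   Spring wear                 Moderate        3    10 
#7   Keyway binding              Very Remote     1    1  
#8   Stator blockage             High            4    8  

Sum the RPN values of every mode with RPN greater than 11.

696

RPN = Severity × Occurrence × Detection:
  #1: 5 × 4 × 4 = 80
  #2: 2 × 1 × 6 = 12
  #3: 8 × 3 × 6 = 144
  #4: 4 × 10 × 1 = 40
  #5: 4 × 7 × 4 = 112
  #6: 3 × 10 × 6 = 180
  #7: 1 × 1 × 10 = 10
  #8: 4 × 8 × 4 = 128
RPN > 11: #1 (80), #2 (12), #3 (144), #4 (40), #5 (112), #6 (180), #8 (128).
Sum: 80 + 12 + 144 + 40 + 112 + 180 + 128 = 696.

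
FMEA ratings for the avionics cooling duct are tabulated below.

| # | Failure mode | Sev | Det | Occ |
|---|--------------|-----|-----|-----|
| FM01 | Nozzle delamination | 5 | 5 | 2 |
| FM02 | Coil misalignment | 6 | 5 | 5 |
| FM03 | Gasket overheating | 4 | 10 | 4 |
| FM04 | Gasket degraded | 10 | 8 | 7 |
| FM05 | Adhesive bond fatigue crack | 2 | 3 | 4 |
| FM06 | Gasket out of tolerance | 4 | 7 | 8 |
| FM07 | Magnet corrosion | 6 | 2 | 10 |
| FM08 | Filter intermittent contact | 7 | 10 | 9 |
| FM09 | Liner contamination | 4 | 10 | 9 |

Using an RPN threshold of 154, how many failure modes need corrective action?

5

RPN = Severity × Occurrence × Detection:
  FM01: 5 × 2 × 5 = 50
  FM02: 6 × 5 × 5 = 150
  FM03: 4 × 4 × 10 = 160
  FM04: 10 × 7 × 8 = 560
  FM05: 2 × 4 × 3 = 24
  FM06: 4 × 8 × 7 = 224
  FM07: 6 × 10 × 2 = 120
  FM08: 7 × 9 × 10 = 630
  FM09: 4 × 9 × 10 = 360
Modes with RPN ≥ 154: FM03 (160), FM04 (560), FM06 (224), FM08 (630), FM09 (360) → 5.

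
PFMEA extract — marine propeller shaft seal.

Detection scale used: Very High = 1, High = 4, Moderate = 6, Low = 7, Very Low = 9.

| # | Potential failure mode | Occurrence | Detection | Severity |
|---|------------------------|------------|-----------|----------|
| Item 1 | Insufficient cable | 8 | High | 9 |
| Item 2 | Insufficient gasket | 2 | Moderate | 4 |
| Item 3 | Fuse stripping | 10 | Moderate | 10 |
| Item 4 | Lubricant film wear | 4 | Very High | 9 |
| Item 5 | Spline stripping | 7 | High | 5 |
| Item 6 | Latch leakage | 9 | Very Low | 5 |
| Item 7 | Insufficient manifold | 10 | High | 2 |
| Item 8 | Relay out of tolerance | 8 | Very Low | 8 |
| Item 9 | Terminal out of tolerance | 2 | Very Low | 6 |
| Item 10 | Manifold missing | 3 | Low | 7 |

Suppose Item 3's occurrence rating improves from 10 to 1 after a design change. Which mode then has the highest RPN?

Item 8

RPN = Severity × Occurrence × Detection:
  Item 1: 9 × 8 × 4 = 288
  Item 2: 4 × 2 × 6 = 48
  Item 3: 10 × 10 × 6 = 600
  Item 4: 9 × 4 × 1 = 36
  Item 5: 5 × 7 × 4 = 140
  Item 6: 5 × 9 × 9 = 405
  Item 7: 2 × 10 × 4 = 80
  Item 8: 8 × 8 × 9 = 576
  Item 9: 6 × 2 × 9 = 108
  Item 10: 7 × 3 × 7 = 147
After action: Item 3 → 10 × 1 × 6 = 60.
Revised RPNs: Item 8=576, Item 6=405, Item 1=288, Item 10=147, Item 5=140, Item 9=108, Item 7=80, Item 3=60, Item 2=48, Item 4=36.
Highest is now Item 8 (576).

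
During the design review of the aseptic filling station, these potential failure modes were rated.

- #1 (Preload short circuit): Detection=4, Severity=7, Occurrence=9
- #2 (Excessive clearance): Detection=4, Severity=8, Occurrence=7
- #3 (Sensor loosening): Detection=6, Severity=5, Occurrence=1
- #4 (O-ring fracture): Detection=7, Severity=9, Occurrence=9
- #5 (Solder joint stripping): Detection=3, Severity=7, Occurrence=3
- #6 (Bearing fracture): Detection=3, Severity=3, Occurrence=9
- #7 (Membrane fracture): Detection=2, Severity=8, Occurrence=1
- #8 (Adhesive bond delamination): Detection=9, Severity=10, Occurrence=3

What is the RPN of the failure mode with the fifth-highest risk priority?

RPN = Severity × Occurrence × Detection:
  #1: 7 × 9 × 4 = 252
  #2: 8 × 7 × 4 = 224
  #3: 5 × 1 × 6 = 30
  #4: 9 × 9 × 7 = 567
  #5: 7 × 3 × 3 = 63
  #6: 3 × 9 × 3 = 81
  #7: 8 × 1 × 2 = 16
  #8: 10 × 3 × 9 = 270
Sorted descending: 567, 270, 252, 224, 81, 63, 30, 16.
The fifth-highest RPN is 81 (#6).

81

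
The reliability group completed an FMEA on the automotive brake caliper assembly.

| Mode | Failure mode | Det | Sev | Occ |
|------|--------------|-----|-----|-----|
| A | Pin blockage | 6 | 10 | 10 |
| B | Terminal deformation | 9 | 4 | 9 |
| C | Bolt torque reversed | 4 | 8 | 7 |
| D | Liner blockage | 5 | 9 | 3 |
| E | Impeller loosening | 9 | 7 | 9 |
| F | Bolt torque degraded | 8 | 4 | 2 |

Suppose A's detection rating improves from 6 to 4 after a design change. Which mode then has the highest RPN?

RPN = Severity × Occurrence × Detection:
  A: 10 × 10 × 6 = 600
  B: 4 × 9 × 9 = 324
  C: 8 × 7 × 4 = 224
  D: 9 × 3 × 5 = 135
  E: 7 × 9 × 9 = 567
  F: 4 × 2 × 8 = 64
After action: A → 10 × 10 × 4 = 400.
Revised RPNs: E=567, A=400, B=324, C=224, D=135, F=64.
Highest is now E (567).

E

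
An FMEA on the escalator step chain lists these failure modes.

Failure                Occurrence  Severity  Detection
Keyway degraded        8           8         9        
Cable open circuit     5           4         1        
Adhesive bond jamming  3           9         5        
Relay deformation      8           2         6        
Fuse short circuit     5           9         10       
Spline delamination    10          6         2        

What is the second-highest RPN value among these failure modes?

RPN = Severity × Occurrence × Detection:
  Keyway degraded: 8 × 8 × 9 = 576
  Cable open circuit: 4 × 5 × 1 = 20
  Adhesive bond jamming: 9 × 3 × 5 = 135
  Relay deformation: 2 × 8 × 6 = 96
  Fuse short circuit: 9 × 5 × 10 = 450
  Spline delamination: 6 × 10 × 2 = 120
Sorted descending: 576, 450, 135, 120, 96, 20.
The second-highest RPN is 450 (Fuse short circuit).

450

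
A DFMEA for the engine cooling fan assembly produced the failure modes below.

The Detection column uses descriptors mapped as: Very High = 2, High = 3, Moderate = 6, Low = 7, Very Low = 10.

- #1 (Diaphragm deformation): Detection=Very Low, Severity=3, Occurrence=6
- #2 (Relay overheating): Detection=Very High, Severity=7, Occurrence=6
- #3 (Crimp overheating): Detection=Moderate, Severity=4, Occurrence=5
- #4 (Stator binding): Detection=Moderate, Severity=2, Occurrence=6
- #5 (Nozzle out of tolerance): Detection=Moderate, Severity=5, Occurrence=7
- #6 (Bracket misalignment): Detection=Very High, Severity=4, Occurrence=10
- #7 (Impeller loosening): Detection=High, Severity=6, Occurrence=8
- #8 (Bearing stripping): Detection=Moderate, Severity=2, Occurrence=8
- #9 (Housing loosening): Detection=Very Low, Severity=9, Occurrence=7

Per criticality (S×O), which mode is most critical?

#9

Criticality = Severity × Occurrence:
  #1: 3 × 6 = 18
  #2: 7 × 6 = 42
  #3: 4 × 5 = 20
  #4: 2 × 6 = 12
  #5: 5 × 7 = 35
  #6: 4 × 10 = 40
  #7: 6 × 8 = 48
  #8: 2 × 8 = 16
  #9: 9 × 7 = 63
Highest criticality is 63 → #9.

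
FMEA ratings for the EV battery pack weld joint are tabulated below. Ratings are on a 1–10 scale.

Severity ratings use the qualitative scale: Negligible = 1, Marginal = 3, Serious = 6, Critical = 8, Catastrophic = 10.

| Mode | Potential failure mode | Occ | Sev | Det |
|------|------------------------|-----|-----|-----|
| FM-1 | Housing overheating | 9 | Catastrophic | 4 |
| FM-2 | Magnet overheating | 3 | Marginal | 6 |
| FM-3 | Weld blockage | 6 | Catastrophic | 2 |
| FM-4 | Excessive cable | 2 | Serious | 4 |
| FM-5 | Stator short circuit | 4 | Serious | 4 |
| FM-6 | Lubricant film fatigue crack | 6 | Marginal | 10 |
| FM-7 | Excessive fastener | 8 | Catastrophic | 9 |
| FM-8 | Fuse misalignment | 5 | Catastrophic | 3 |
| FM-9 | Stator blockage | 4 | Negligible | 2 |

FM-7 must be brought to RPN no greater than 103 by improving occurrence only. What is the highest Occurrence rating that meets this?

1

FM-7: S=10, O=8, D=9 → current RPN = 720.
Fixed product = 90. Need 90 × O ≤ 103, so O ≤ 103/90 = 1.14.
Maximum integer Occurrence rating = 1 (gives RPN 90; O=2 would give 180 > 103).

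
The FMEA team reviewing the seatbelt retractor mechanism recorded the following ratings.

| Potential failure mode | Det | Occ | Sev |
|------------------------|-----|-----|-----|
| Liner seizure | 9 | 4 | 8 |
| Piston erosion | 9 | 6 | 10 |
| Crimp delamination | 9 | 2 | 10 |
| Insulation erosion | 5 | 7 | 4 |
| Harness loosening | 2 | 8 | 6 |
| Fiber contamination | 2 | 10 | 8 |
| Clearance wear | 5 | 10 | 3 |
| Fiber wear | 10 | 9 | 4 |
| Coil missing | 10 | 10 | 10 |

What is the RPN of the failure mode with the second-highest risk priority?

540

RPN = Severity × Occurrence × Detection:
  Liner seizure: 8 × 4 × 9 = 288
  Piston erosion: 10 × 6 × 9 = 540
  Crimp delamination: 10 × 2 × 9 = 180
  Insulation erosion: 4 × 7 × 5 = 140
  Harness loosening: 6 × 8 × 2 = 96
  Fiber contamination: 8 × 10 × 2 = 160
  Clearance wear: 3 × 10 × 5 = 150
  Fiber wear: 4 × 9 × 10 = 360
  Coil missing: 10 × 10 × 10 = 1000
Sorted descending: 1000, 540, 360, 288, 180, 160, 150, 140, 96.
The second-highest RPN is 540 (Piston erosion).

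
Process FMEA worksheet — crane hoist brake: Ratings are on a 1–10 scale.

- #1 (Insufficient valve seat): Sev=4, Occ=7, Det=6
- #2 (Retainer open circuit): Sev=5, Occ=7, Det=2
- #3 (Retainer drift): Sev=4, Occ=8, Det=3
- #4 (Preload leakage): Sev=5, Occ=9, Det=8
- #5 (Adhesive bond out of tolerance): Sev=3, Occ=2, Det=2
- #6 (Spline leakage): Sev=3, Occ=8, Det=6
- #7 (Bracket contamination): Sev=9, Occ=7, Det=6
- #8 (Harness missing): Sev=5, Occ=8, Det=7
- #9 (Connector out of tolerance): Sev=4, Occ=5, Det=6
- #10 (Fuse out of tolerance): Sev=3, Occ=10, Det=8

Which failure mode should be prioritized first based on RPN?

#7

RPN = Severity × Occurrence × Detection:
  #1: 4 × 7 × 6 = 168
  #2: 5 × 7 × 2 = 70
  #3: 4 × 8 × 3 = 96
  #4: 5 × 9 × 8 = 360
  #5: 3 × 2 × 2 = 12
  #6: 3 × 8 × 6 = 144
  #7: 9 × 7 × 6 = 378
  #8: 5 × 8 × 7 = 280
  #9: 4 × 5 × 6 = 120
  #10: 3 × 10 × 8 = 240
Highest RPN is 378 → #7.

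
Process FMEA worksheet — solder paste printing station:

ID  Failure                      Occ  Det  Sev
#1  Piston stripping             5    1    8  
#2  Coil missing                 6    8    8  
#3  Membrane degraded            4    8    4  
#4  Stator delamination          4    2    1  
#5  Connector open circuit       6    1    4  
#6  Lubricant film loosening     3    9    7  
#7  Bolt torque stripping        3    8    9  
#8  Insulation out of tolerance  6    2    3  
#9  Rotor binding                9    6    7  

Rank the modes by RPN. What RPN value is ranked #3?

RPN = Severity × Occurrence × Detection:
  #1: 8 × 5 × 1 = 40
  #2: 8 × 6 × 8 = 384
  #3: 4 × 4 × 8 = 128
  #4: 1 × 4 × 2 = 8
  #5: 4 × 6 × 1 = 24
  #6: 7 × 3 × 9 = 189
  #7: 9 × 3 × 8 = 216
  #8: 3 × 6 × 2 = 36
  #9: 7 × 9 × 6 = 378
Sorted descending: 384, 378, 216, 189, 128, 40, 36, 24, 8.
The third-highest RPN is 216 (#7).

216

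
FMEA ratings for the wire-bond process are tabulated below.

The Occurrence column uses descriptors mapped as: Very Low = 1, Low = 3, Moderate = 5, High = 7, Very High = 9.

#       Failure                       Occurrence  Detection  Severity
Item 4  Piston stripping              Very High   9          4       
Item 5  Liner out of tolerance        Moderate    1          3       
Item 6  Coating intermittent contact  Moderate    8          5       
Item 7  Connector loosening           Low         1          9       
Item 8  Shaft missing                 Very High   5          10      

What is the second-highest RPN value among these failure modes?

324

RPN = Severity × Occurrence × Detection:
  Item 4: 4 × 9 × 9 = 324
  Item 5: 3 × 5 × 1 = 15
  Item 6: 5 × 5 × 8 = 200
  Item 7: 9 × 3 × 1 = 27
  Item 8: 10 × 9 × 5 = 450
Sorted descending: 450, 324, 200, 27, 15.
The second-highest RPN is 324 (Item 4).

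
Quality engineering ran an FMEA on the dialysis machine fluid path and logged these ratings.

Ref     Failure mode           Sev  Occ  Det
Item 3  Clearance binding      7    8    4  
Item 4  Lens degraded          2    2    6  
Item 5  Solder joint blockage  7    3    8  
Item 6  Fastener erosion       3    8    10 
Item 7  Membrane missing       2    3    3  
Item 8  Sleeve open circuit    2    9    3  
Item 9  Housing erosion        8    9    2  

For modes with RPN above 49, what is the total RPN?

RPN = Severity × Occurrence × Detection:
  Item 3: 7 × 8 × 4 = 224
  Item 4: 2 × 2 × 6 = 24
  Item 5: 7 × 3 × 8 = 168
  Item 6: 3 × 8 × 10 = 240
  Item 7: 2 × 3 × 3 = 18
  Item 8: 2 × 9 × 3 = 54
  Item 9: 8 × 9 × 2 = 144
RPN > 49: Item 3 (224), Item 5 (168), Item 6 (240), Item 8 (54), Item 9 (144).
Sum: 224 + 168 + 240 + 54 + 144 = 830.

830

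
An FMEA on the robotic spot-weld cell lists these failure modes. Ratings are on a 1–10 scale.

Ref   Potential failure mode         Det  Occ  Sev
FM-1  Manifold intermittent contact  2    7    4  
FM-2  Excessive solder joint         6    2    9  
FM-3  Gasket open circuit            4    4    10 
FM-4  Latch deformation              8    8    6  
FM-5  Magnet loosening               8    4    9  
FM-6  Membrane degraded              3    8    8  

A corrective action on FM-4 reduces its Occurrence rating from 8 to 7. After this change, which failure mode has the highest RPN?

RPN = Severity × Occurrence × Detection:
  FM-1: 4 × 7 × 2 = 56
  FM-2: 9 × 2 × 6 = 108
  FM-3: 10 × 4 × 4 = 160
  FM-4: 6 × 8 × 8 = 384
  FM-5: 9 × 4 × 8 = 288
  FM-6: 8 × 8 × 3 = 192
After action: FM-4 → 6 × 7 × 8 = 336.
Revised RPNs: FM-4=336, FM-5=288, FM-6=192, FM-3=160, FM-2=108, FM-1=56.
Highest is now FM-4 (336).

FM-4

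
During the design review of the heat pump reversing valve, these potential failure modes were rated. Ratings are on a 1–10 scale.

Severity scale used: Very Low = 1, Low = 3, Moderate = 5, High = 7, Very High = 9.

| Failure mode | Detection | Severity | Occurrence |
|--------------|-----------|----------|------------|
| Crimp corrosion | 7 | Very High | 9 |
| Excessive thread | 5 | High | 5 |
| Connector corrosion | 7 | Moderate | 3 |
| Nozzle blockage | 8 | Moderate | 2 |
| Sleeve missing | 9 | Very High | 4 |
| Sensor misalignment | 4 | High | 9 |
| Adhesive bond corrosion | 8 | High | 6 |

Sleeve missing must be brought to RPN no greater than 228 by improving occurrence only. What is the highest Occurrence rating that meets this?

2

Sleeve missing: S=9, O=4, D=9 → current RPN = 324.
Fixed product = 81. Need 81 × O ≤ 228, so O ≤ 228/81 = 2.81.
Maximum integer Occurrence rating = 2 (gives RPN 162; O=3 would give 243 > 228).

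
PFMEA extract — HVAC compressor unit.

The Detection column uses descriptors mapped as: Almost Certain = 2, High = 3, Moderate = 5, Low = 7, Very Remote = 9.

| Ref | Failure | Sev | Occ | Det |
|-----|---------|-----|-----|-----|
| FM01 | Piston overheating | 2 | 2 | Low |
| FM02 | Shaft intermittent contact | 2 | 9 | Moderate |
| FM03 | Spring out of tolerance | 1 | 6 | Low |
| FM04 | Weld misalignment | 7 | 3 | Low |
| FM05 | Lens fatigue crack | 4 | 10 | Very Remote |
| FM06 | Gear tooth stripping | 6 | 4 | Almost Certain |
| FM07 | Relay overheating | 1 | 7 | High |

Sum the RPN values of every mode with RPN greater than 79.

RPN = Severity × Occurrence × Detection:
  FM01: 2 × 2 × 7 = 28
  FM02: 2 × 9 × 5 = 90
  FM03: 1 × 6 × 7 = 42
  FM04: 7 × 3 × 7 = 147
  FM05: 4 × 10 × 9 = 360
  FM06: 6 × 4 × 2 = 48
  FM07: 1 × 7 × 3 = 21
RPN > 79: FM02 (90), FM04 (147), FM05 (360).
Sum: 90 + 147 + 360 = 597.

597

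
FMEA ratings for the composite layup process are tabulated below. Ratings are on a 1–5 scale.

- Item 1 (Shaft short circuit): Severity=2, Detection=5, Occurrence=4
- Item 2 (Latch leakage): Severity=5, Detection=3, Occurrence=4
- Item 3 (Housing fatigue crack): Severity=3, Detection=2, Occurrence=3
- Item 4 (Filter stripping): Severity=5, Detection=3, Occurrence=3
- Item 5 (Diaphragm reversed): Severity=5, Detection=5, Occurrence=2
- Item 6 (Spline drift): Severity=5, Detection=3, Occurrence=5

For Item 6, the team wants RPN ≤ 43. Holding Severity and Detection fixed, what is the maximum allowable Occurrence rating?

Item 6: S=5, O=5, D=3 → current RPN = 75.
Fixed product = 15. Need 15 × O ≤ 43, so O ≤ 43/15 = 2.87.
Maximum integer Occurrence rating = 2 (gives RPN 30; O=3 would give 45 > 43).

2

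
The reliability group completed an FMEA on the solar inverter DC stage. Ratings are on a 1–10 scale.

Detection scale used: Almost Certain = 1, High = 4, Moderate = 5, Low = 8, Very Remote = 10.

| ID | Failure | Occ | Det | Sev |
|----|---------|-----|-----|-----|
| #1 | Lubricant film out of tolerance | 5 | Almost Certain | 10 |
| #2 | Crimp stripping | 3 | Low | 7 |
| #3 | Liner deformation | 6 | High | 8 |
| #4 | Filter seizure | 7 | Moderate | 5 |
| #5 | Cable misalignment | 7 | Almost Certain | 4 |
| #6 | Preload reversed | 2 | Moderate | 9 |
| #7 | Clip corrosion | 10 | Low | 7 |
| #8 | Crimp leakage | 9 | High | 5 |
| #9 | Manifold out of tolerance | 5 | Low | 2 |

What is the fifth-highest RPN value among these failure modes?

168

RPN = Severity × Occurrence × Detection:
  #1: 10 × 5 × 1 = 50
  #2: 7 × 3 × 8 = 168
  #3: 8 × 6 × 4 = 192
  #4: 5 × 7 × 5 = 175
  #5: 4 × 7 × 1 = 28
  #6: 9 × 2 × 5 = 90
  #7: 7 × 10 × 8 = 560
  #8: 5 × 9 × 4 = 180
  #9: 2 × 5 × 8 = 80
Sorted descending: 560, 192, 180, 175, 168, 90, 80, 50, 28.
The fifth-highest RPN is 168 (#2).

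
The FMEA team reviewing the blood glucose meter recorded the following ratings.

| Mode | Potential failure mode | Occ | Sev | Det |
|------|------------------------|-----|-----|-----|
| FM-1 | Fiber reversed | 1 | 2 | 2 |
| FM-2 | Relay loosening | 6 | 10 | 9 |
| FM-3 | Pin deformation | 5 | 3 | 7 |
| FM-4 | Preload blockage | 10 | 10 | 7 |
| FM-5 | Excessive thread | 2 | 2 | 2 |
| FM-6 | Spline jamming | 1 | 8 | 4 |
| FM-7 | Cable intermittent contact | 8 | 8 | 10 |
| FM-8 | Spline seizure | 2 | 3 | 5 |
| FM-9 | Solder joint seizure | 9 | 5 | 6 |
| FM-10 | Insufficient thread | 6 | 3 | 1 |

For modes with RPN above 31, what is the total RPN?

RPN = Severity × Occurrence × Detection:
  FM-1: 2 × 1 × 2 = 4
  FM-2: 10 × 6 × 9 = 540
  FM-3: 3 × 5 × 7 = 105
  FM-4: 10 × 10 × 7 = 700
  FM-5: 2 × 2 × 2 = 8
  FM-6: 8 × 1 × 4 = 32
  FM-7: 8 × 8 × 10 = 640
  FM-8: 3 × 2 × 5 = 30
  FM-9: 5 × 9 × 6 = 270
  FM-10: 3 × 6 × 1 = 18
RPN > 31: FM-2 (540), FM-3 (105), FM-4 (700), FM-6 (32), FM-7 (640), FM-9 (270).
Sum: 540 + 105 + 700 + 32 + 640 + 270 = 2287.

2287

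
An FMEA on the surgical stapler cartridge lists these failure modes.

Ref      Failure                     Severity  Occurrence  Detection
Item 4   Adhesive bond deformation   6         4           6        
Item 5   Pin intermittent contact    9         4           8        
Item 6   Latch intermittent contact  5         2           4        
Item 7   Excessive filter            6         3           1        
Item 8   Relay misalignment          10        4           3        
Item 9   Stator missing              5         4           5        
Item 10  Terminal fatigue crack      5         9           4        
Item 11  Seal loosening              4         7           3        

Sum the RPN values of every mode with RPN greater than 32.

956

RPN = Severity × Occurrence × Detection:
  Item 4: 6 × 4 × 6 = 144
  Item 5: 9 × 4 × 8 = 288
  Item 6: 5 × 2 × 4 = 40
  Item 7: 6 × 3 × 1 = 18
  Item 8: 10 × 4 × 3 = 120
  Item 9: 5 × 4 × 5 = 100
  Item 10: 5 × 9 × 4 = 180
  Item 11: 4 × 7 × 3 = 84
RPN > 32: Item 4 (144), Item 5 (288), Item 6 (40), Item 8 (120), Item 9 (100), Item 10 (180), Item 11 (84).
Sum: 144 + 288 + 40 + 120 + 100 + 180 + 84 = 956.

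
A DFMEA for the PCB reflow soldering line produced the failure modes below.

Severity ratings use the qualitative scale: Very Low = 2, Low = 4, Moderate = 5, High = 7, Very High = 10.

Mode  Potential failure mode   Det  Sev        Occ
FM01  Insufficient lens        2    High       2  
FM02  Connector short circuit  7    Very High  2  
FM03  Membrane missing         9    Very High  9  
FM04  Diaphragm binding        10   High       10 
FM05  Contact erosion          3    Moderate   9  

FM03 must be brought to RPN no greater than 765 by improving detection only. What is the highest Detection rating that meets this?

8

FM03: S=10, O=9, D=9 → current RPN = 810.
Fixed product = 90. Need 90 × D ≤ 765, so D ≤ 765/90 = 8.50.
Maximum integer Detection rating = 8 (gives RPN 720; D=9 would give 810 > 765).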